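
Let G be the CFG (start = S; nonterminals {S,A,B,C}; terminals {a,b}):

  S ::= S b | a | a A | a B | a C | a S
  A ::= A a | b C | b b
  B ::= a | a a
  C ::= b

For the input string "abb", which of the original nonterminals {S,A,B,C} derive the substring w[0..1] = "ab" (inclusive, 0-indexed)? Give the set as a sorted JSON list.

CNF form of G:
  S -> S T1 | T0 A | T0 B | T0 C | T0 S | a
  A -> A T0 | T1 C | T1 T1
  B -> T0 T0 | a
  C -> b
  T0 -> a
  T1 -> b

Fill CYK table bottom-up — only the sub-triangle for w[0..1]:
  cell(0,0) a: {B,S,T0}  orig:{B,S}
  cell(1,1) b: {C,T1}  orig:{C}
  cell(0,1) ab: {S}

Original NTs in T[0,1] deriving "ab": ["S"]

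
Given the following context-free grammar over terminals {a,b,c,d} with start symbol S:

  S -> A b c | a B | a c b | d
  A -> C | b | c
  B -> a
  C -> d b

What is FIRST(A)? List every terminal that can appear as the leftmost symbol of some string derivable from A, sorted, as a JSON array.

Compute FIRST by fixpoint:
iter 1:
  A via A→b: +{b}
  A via A→c: +{c}
  B via B→a: +{a}
  C via C→d b: +{d}
  S via S→A b c: +{b,c}
  S via S→a B: +{a}
  S via S→d: +{d}
  FIRST[S]={a,b,c,d}  FIRST[A]={b,c}  FIRST[B]={a}  FIRST[C]={d}
iter 2:
  A via A→C: +{d}
  FIRST[S]={a,b,c,d}  FIRST[A]={b,c,d}  FIRST[B]={a}  FIRST[C]={d}
iter 3: — fixpoint
  FIRST[S]={a,b,c,d}  FIRST[A]={b,c,d}  FIRST[B]={a}  FIRST[C]={d}

FIRST(A) = ["b", "c", "d"]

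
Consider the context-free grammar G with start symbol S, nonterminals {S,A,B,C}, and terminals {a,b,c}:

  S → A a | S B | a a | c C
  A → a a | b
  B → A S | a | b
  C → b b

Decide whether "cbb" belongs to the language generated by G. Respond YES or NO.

Convert to CNF:
  S -> A T0 | S B | T0 T0 | T2 C
  A -> T0 T0 | b
  B -> A S | a | b
  C -> T1 T1
  T0 -> a
  T1 -> b
  T2 -> c

CYK table (by increasing span):
  [0..0]={T2}  "c"  orig:{}
  [1..1]={A,B,T1}  "b"  orig:{A,B}
  [2..2]={A,B,T1}  "b"  orig:{A,B}
  [0..1]=∅  "cb"
  [1..2]={C}  "bb"
  [0..2]={S}  "cbb"

S ∈ T[0,2] ⇒ YES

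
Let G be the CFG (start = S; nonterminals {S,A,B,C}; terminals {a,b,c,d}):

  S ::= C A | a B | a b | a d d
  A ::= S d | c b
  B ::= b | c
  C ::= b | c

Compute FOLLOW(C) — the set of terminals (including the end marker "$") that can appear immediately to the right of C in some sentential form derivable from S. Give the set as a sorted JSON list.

Compute FIRST by fixpoint:
pass 1:
  A via A→c b: +{c}
  B via B→b: +{b}
  B via B→c: +{c}
  C via C→b: +{b}
  C via C→c: +{c}
  S via S→C A: +{b,c}
  S via S→a B: +{a}
  S: {a,b,c}  A: {c}  B: {b,c}  C: {b,c}
pass 2:
  A via A→S d: +{a,b}
  S: {a,b,c}  A: {a,b,c}  B: {b,c}  C: {b,c}
pass 3: (stable)
  S: {a,b,c}  A: {a,b,c}  B: {b,c}  C: {b,c}

FOLLOW iteration:
FOLLOW(S) := {$}
pass 1:
  A→S d: FOLLOW(S) ⊇ FIRST(d) = {d}; new: +{d}
  S→C A: FOLLOW(C) ⊇ FIRST(A) = {a,b,c}; new: +{a,b,c}
  S→C A: FOLLOW(A) ⊇ FOLLOW(S) ⊇ {$,d}; new: +{$,d}
  S→a B: FOLLOW(B) ⊇ FOLLOW(S) ⊇ {$,d}; new: +{$,d}
  S: {$,d}  A: {$,d}  B: {$,d}  C: {a,b,c}
pass 2: done
  S: {$,d}  A: {$,d}  B: {$,d}  C: {a,b,c}

FOLLOW(C) = ["a", "b", "c"]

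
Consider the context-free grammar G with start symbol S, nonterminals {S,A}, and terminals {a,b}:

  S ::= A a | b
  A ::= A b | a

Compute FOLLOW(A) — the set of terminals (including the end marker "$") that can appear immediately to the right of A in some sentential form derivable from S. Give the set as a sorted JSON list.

FIRST iteration:
iter 1:
  A via A→a: +{a}
  S via S→A a: +{a}
  S via S→b: +{b}
  S: {a,b}  A: {a}
iter 2: (stable)
  S: {a,b}  A: {a}

FOLLOW iteration:
initialize: $ ∈ FOLLOW(S)
[1]
  A→A b: FOLLOW(A) ⊇ FIRST(b) = {b}; new: +{b}
  S→A a: FOLLOW(A) ⊇ FIRST(a) = {a}; new: +{a}
  FOLLOW[S]={$}  FOLLOW[A]={a,b}
[2] done
  FOLLOW[S]={$}  FOLLOW[A]={a,b}

FOLLOW(A) = ["a", "b"]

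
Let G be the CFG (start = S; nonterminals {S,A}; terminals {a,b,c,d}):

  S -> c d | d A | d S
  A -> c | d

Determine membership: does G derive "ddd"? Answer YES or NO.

CNF form of G:
  S -> T0 T1 | T1 A | T1 S
  A -> c | d
  T0 -> c
  T1 -> d

CYK table (by increasing span):
  [0..0]={A,T1}  "d"  orig:{A}
  [1..1]={A,T1}  "d"  orig:{A}
  [2..2]={A,T1}  "d"  orig:{A}
  [0..1]={S}  "dd"
  [1..2]={S}  "dd"
  [0..2]={S}  "ddd"

S ∈ T[0,2] ⇒ YES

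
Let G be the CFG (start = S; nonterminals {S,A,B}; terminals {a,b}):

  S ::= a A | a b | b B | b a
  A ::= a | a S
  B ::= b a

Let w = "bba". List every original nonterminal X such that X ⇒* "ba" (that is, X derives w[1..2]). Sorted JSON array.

CNF form of G:
  S -> T0 A | T0 T1 | T1 B | T1 T0
  A -> T0 S | a
  B -> T1 T0
  T0 -> a
  T1 -> b

CYK table (by increasing span) (cells [i..j] with 1 ≤ i ≤ j ≤ 2 only):
  T[1,1] 'b' = {T1}  orig:{}
  T[2,2] 'a' = {A,T0}  orig:{A}
  T[1,2] 'ba' = {B,S}

Original NTs in T[1,2] deriving "ba": ["B", "S"]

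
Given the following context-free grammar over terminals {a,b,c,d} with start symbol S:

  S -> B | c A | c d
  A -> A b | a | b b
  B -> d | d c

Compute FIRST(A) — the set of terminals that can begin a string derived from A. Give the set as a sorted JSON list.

FIRST iteration:
[1]
  A via A→a: +{a}
  A via A→b b: +{b}
  B via B→d: +{d}
  S via S→B: +{d}
  S via S→c A: +{c}
  FIRST[S]={c,d}  FIRST[A]={a,b}  FIRST[B]={d}
[2] (stable)
  FIRST[S]={c,d}  FIRST[A]={a,b}  FIRST[B]={d}

FIRST(A) = ["a", "b"]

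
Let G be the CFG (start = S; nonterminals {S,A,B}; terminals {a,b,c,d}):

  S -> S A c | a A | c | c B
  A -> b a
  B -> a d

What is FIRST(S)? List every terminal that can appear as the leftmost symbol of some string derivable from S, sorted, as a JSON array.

Compute FIRST by fixpoint:
[1]
  A via A→b a: +{b}
  B via B→a d: +{a}
  S via S→a A: +{a}
  S via S→c: +{c}
  FIRST[S]={a,c}  FIRST[A]={b}  FIRST[B]={a}
[2] (no change)
  FIRST[S]={a,c}  FIRST[A]={b}  FIRST[B]={a}

FIRST(S) = ["a", "c"]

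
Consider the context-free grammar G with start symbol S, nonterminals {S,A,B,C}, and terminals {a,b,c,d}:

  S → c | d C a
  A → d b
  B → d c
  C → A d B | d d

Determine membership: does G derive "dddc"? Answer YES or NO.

Convert to CNF:
  S -> T0 X5 | c
  A -> T0 T1
  B -> T0 T2
  C -> A X4 | T0 T0
  T0 -> d
  T1 -> b
  T2 -> c
  T3 -> a
  X4 -> T0 B
  X5 -> C T3

Fill CYK table bottom-up:
  [0..0]={T0}  "d"  orig:{}
  [1..1]={T0}  "d"  orig:{}
  [2..2]={T0}  "d"  orig:{}
  [3..3]={S,T2}  "c"  orig:{S}
  [0..1]={C}  "dd"
  [1..2]={C}  "dd"
  [2..3]={B}  "dc"
  [0..2]=∅  "ddd"
  [1..3]={X4}  "ddc"  orig:{}
  [0..3]=∅  "dddc"

S ∉ T[0,3] ⇒ NO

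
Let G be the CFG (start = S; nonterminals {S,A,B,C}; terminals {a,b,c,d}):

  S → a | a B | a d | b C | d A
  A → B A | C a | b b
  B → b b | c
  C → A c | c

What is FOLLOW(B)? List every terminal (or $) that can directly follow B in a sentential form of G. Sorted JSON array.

Compute FIRST by fixpoint:
round 1:
  A via A→b b: +{b}
  B via B→b b: +{b}
  B via B→c: +{c}
  C via C→A c: +{b}
  C via C→c: +{c}
  S via S→a: +{a}
  S via S→b C: +{b}
  S via S→d A: +{d}
  FIRST[S]={a,b,d}  FIRST[A]={b}  FIRST[B]={b,c}  FIRST[C]={b,c}
round 2:
  A via A→B A: +{c}
  FIRST[S]={a,b,d}  FIRST[A]={b,c}  FIRST[B]={b,c}  FIRST[C]={b,c}
round 3: (stable)
  FIRST[S]={a,b,d}  FIRST[A]={b,c}  FIRST[B]={b,c}  FIRST[C]={b,c}

FOLLOW iteration:
FOLLOW(S) := {$}
[1]
  A→B A: FOLLOW(B) ⊇ FIRST(A) = {b,c}; new: +{b,c}
  A→C a: FOLLOW(C) ⊇ FIRST(a) = {a}; new: +{a}
  C→A c: FOLLOW(A) ⊇ FIRST(c) = {c}; new: +{c}
  S→a B: FOLLOW(B) ⊇ FOLLOW(S) ⊇ {$}; new: +{$}
  S→b C: FOLLOW(C) ⊇ FOLLOW(S) ⊇ {$}; new: +{$}
  S→d A: FOLLOW(A) ⊇ FOLLOW(S) ⊇ {$}; new: +{$}
  S: {$}  A: {$,c}  B: {$,b,c}  C: {$,a}
[2] (stable)
  S: {$}  A: {$,c}  B: {$,b,c}  C: {$,a}

FOLLOW(B) = ["$", "b", "c"]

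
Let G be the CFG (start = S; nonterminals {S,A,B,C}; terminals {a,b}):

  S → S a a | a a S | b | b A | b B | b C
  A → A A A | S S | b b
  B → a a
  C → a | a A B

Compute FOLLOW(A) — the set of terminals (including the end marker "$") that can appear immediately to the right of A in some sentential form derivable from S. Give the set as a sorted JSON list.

FIRST iteration:
[1]
  A via A→b b: +{b}
  B via B→a a: +{a}
  C via C→a: +{a}
  S via S→a a S: +{a}
  S via S→b: +{b}
  FIRST(S)={a,b}  FIRST(A)={b}  FIRST(B)={a}  FIRST(C)={a}
[2]
  A via A→S S: +{a}
  FIRST(S)={a,b}  FIRST(A)={a,b}  FIRST(B)={a}  FIRST(C)={a}
[3] — fixpoint
  FIRST(S)={a,b}  FIRST(A)={a,b}  FIRST(B)={a}  FIRST(C)={a}

FOLLOW iteration:
FOLLOW(S) := {$}
round 1:
  A→A A A: FOLLOW(A) ⊇ FIRST(A) = {a,b}; new: +{a,b}
  A→S S: FOLLOW(S) ⊇ FIRST(S) = {a,b}; new: +{a,b}
  S→b A: FOLLOW(A) ⊇ FOLLOW(S) ⊇ {$,a,b}; new: +{$}
  S→b B: FOLLOW(B) ⊇ FOLLOW(S) ⊇ {$,a,b}; new: +{$,a,b}
  S→b C: FOLLOW(C) ⊇ FOLLOW(S) ⊇ {$,a,b}; new: +{$,a,b}
  S: {$,a,b}  A: {$,a,b}  B: {$,a,b}  C: {$,a,b}
round 2: — fixpoint
  S: {$,a,b}  A: {$,a,b}  B: {$,a,b}  C: {$,a,b}

FOLLOW(A) = ["$", "a", "b"]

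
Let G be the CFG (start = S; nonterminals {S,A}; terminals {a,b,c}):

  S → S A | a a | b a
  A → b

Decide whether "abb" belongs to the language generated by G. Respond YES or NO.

CNF form of G:
  S -> S A | T0 T0 | T1 T0
  A -> b
  T0 -> a
  T1 -> b

CYK table (by increasing span):
  cell(0,0) a: {T0}  orig:{}
  cell(1,1) b: {A,T1}  orig:{A}
  cell(2,2) b: {A,T1}  orig:{A}
  cell(0,1) ab: ∅
  cell(1,2) bb: ∅
  cell(0,2) abb: ∅

S ∉ T[0,2] ⇒ NO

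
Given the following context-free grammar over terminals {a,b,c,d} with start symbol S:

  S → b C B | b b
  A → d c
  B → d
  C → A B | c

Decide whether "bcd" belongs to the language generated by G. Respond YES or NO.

CNF form of G:
  S -> T2 T2 | T2 X3
  A -> T0 T1
  B -> d
  C -> A B | c
  T0 -> d
  T1 -> c
  T2 -> b
  X3 -> C B

CYK fill:
  cell(0,0) b: {T2}  orig:{}
  cell(1,1) c: {C,T1}  orig:{C}
  cell(2,2) d: {B,T0}  orig:{B}
  cell(0,1) bc: ∅
  cell(1,2) cd: {X3}  orig:{}
  cell(0,2) bcd: {S}

S ∈ T[0,2] ⇒ YES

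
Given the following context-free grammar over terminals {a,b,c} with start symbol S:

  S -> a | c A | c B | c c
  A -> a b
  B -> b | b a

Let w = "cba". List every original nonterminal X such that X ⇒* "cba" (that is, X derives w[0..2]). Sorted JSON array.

CNF form of G:
  S -> T2 A | T2 B | T2 T2 | a
  A -> T0 T1
  B -> T1 T0 | b
  T0 -> a
  T1 -> b
  T2 -> c

Fill CYK table bottom-up — only the sub-triangle for w[0..2]:
  T[0,0] 'c' = {T2}  orig:{}
  T[1,1] 'b' = {B,T1}  orig:{B}
  T[2,2] 'a' = {S,T0}  orig:{S}
  T[0,1] 'cb' = {S}
  T[1,2] 'ba' = {B}
  T[0,2] 'cba' = {S}

Original NTs in T[0,2] deriving "cba": ["S"]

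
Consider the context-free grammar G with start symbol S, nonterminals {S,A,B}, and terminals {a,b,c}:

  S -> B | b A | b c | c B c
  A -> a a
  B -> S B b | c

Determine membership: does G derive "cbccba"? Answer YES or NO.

CNF form of G:
  S -> S X4 | T1 A | T1 T2 | T2 X5 | c
  A -> T0 T0
  B -> S X3 | c
  T0 -> a
  T1 -> b
  T2 -> c
  X3 -> B T1
  X4 -> B T1
  X5 -> B T2

Fill CYK table bottom-up:
  [0..0]={B,S,T2}  "c"  orig:{B,S}
  [1..1]={T1}  "b"  orig:{}
  [2..2]={B,S,T2}  "c"  orig:{B,S}
  [3..3]={B,S,T2}  "c"  orig:{B,S}
  [4..4]={T1}  "b"  orig:{}
  [5..5]={T0}  "a"  orig:{}
  [0..1]={X3,X4}  "cb"  orig:{}
  [1..2]={S}  "bc"
  [2..3]={X5}  "cc"  orig:{}
  [3..4]={X3,X4}  "cb"  orig:{}
  [4..5]=∅  "ba"
  [0..2]=∅  "cbc"
  [1..3]=∅  "bcc"
  [2..4]={B,S}  "ccb"
  [3..5]=∅  "cba"
  [0..3]=∅  "cbcc"
  [1..4]={B,S}  "bccb"
  [2..5]=∅  "ccba"
  [0..4]=∅  "cbccb"
  [1..5]=∅  "bccba"
  [0..5]=∅  "cbccba"

S ∉ T[0,5] ⇒ NO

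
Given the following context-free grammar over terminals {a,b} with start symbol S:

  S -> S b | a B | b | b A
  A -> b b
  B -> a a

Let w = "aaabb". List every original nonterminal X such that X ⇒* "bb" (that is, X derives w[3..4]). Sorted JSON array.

CNF form of G:
  S -> S T0 | T0 A | T1 B | b
  A -> T0 T0
  B -> T1 T1
  T0 -> b
  T1 -> a

CYK fill — only the sub-triangle for w[3..4]:
  [3..3]={S,T0}  "b"  orig:{S}
  [4..4]={S,T0}  "b"  orig:{S}
  [3..4]={A,S}  "bb"

Original NTs in T[3,4] deriving "bb": ["A", "S"]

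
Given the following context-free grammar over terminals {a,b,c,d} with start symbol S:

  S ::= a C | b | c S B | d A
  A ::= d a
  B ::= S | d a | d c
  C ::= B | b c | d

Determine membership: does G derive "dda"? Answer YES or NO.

Convert to CNF:
  S -> T0 A | T1 C | T2 X6 | b
  A -> T0 T1
  B -> T0 A | T0 T1 | T0 T2 | T1 C | T2 X4 | b
  C -> T0 A | T0 T1 | T0 T2 | T1 C | T2 X5 | T3 T2 | b | d
  T0 -> d
  T1 -> a
  T2 -> c
  T3 -> b
  X4 -> S B
  X5 -> S B
  X6 -> S B

CYK fill:
  T[0,0] 'd' = {C,T0}  orig:{C}
  T[1,1] 'd' = {C,T0}  orig:{C}
  T[2,2] 'a' = {T1}  orig:{}
  T[0,1] 'dd' = ∅
  T[1,2] 'da' = {A,B,C}
  T[0,2] 'dda' = {B,C,S}

S ∈ T[0,2] ⇒ YES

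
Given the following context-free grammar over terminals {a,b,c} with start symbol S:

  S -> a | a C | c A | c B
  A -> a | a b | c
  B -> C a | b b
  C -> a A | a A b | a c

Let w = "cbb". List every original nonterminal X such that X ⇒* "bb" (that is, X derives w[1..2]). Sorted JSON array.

CNF form of G:
  S -> T0 C | T2 A | T2 B | a
  A -> T0 T1 | a | c
  B -> C T0 | T1 T1
  C -> T0 A | T0 T2 | T0 X3
  T0 -> a
  T1 -> b
  T2 -> c
  X3 -> A T1

CYK fill (cells [i..j] with 1 ≤ i ≤ j ≤ 2 only):
  cell(1,1) b: {T1}  orig:{}
  cell(2,2) b: {T1}  orig:{}
  cell(1,2) bb: {B}

Original NTs in T[1,2] deriving "bb": ["B"]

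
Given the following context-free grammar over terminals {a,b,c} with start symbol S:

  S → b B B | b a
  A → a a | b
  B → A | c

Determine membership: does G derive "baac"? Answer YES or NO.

Convert to CNF:
  S -> T1 T0 | T1 X2
  A -> T0 T0 | b
  B -> T0 T0 | b | c
  T0 -> a
  T1 -> b
  X2 -> B B

CYK fill:
  cell(0,0) b: {A,B,T1}  orig:{A,B}
  cell(1,1) a: {T0}  orig:{}
  cell(2,2) a: {T0}  orig:{}
  cell(3,3) c: {B}
  cell(0,1) ba: {S}
  cell(1,2) aa: {A,B}
  cell(2,3) ac: ∅
  cell(0,2) baa: {X2}  orig:{}
  cell(1,3) aac: {X2}  orig:{}
  cell(0,3) baac: {S}

S ∈ T[0,3] ⇒ YES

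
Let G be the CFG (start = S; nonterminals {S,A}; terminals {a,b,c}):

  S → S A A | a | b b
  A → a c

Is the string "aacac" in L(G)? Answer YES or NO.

CNF form of G:
  S -> S X3 | T2 T2 | a
  A -> T0 T1
  T0 -> a
  T1 -> c
  T2 -> b
  X3 -> A A

Fill CYK table bottom-up:
  [0..0]={S,T0}  "a"  orig:{S}
  [1..1]={S,T0}  "a"  orig:{S}
  [2..2]={T1}  "c"  orig:{}
  [3..3]={S,T0}  "a"  orig:{S}
  [4..4]={T1}  "c"  orig:{}
  [0..1]=∅  "aa"
  [1..2]={A}  "ac"
  [2..3]=∅  "ca"
  [3..4]={A}  "ac"
  [0..2]=∅  "aac"
  [1..3]=∅  "aca"
  [2..4]=∅  "cac"
  [0..3]=∅  "aaca"
  [1..4]={X3}  "acac"  orig:{}
  [0..4]={S}  "aacac"

S ∈ T[0,4] ⇒ YES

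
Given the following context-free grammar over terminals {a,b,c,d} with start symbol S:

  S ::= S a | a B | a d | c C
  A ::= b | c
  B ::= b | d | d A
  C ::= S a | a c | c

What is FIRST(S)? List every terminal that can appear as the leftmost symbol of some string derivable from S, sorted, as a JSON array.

FIRST sets, iterate to fixpoint:
round 1:
  A via A→b: +{b}
  A via A→c: +{c}
  B via B→b: +{b}
  B via B→d: +{d}
  C via C→a c: +{a}
  C via C→c: +{c}
  S via S→a B: +{a}
  S via S→c C: +{c}
  S: {a,c}  A: {b,c}  B: {b,d}  C: {a,c}
round 2: — fixpoint
  S: {a,c}  A: {b,c}  B: {b,d}  C: {a,c}

FIRST(S) = ["a", "c"]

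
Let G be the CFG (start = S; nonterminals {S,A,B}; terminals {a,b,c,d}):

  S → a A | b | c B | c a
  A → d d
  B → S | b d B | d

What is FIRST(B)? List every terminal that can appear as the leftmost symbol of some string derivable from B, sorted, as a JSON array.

FIRST iteration:
pass 1:
  A via A→d d: +{d}
  B via B→b d B: +{b}
  B via B→d: +{d}
  S via S→a A: +{a}
  S via S→b: +{b}
  S via S→c B: +{c}
  S: {a,b,c}  A: {d}  B: {b,d}
pass 2:
  B via B→S: +{a,c}
  S: {a,b,c}  A: {d}  B: {a,b,c,d}
pass 3: (no change)
  S: {a,b,c}  A: {d}  B: {a,b,c,d}

FIRST(B) = ["a", "b", "c", "d"]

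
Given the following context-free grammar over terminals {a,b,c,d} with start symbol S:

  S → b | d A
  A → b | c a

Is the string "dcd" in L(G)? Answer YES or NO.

CNF form of G:
  S -> T2 A | b
  A -> T0 T1 | b
  T0 -> c
  T1 -> a
  T2 -> d

CYK fill:
  T[0,0] 'd' = {T2}  orig:{}
  T[1,1] 'c' = {T0}  orig:{}
  T[2,2] 'd' = {T2}  orig:{}
  T[0,1] 'dc' = ∅
  T[1,2] 'cd' = ∅
  T[0,2] 'dcd' = ∅

S ∉ T[0,2] ⇒ NO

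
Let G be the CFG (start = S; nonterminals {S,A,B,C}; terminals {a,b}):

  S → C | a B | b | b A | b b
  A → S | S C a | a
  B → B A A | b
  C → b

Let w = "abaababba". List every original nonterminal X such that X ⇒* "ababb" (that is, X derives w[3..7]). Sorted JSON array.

CNF form of G:
  S -> T0 B | T1 A | T1 T1 | b
  A -> S X2 | T0 B | T1 A | T1 T1 | a | b
  B -> B X3 | b
  C -> b
  T0 -> a
  T1 -> b
  X2 -> C T0
  X3 -> A A

CYK fill, restricted to cells inside w[3..7]:
  T[3,3] 'a' = {A,T0}  orig:{A}
  T[4,4] 'b' = {A,B,C,S,T1}  orig:{A,B,C,S}
  T[5,5] 'a' = {A,T0}  orig:{A}
  T[6,6] 'b' = {A,B,C,S,T1}  orig:{A,B,C,S}
  T[7,7] 'b' = {A,B,C,S,T1}  orig:{A,B,C,S}
  T[3,4] 'ab' = {A,S,X3}  orig:{A,S}
  T[4,5] 'ba' = {A,S,X2,X3}  orig:{A,S}
  T[5,6] 'ab' = {A,S,X3}  orig:{A,S}
  T[6,7] 'bb' = {A,S,X3}  orig:{A,S}
  T[3,5] 'aba' = {X3}  orig:{}
  T[4,6] 'bab' = {A,B,S,X3}  orig:{A,B,S}
  T[5,7] 'abb' = {X3}  orig:{}
  T[3,6] 'abab' = {A,S,X3}  orig:{A,S}
  T[4,7] 'babb' = {B,X3}  orig:{B}
  T[3,7] 'ababb' = {A,S,X3}  orig:{A,S}

Original NTs in T[3,7] deriving "ababb": ["A", "S"]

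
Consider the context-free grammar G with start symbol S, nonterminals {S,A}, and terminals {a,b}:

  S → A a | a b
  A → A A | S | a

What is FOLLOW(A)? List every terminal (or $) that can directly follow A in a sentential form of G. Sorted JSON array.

Compute FIRST by fixpoint:
iter 1:
  A via A→a: +{a}
  S via S→A a: +{a}
  S: {a}  A: {a}
iter 2: (stable)
  S: {a}  A: {a}

Compute FOLLOW by fixpoint:
initialize: $ ∈ FOLLOW(S)
round 1:
  A→A A: FOLLOW(A) ⊇ FIRST(A) = {a}; new: +{a}
  A→S: FOLLOW(S) ⊇ FOLLOW(A) ⊇ {a}; new: +{a}
  FOLLOW(S)={$,a}  FOLLOW(A)={a}
round 2: (stable)
  FOLLOW(S)={$,a}  FOLLOW(A)={a}

FOLLOW(A) = ["a"]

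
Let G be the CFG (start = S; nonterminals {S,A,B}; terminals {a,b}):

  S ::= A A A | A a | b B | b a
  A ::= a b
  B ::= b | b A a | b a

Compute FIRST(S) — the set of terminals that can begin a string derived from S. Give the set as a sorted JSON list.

FIRST iteration:
iter 1:
  A via A→a b: +{a}
  B via B→b: +{b}
  S via S→A A A: +{a}
  S via S→b B: +{b}
  S: {a,b}  A: {a}  B: {b}
iter 2: (stable)
  S: {a,b}  A: {a}  B: {b}

FIRST(S) = ["a", "b"]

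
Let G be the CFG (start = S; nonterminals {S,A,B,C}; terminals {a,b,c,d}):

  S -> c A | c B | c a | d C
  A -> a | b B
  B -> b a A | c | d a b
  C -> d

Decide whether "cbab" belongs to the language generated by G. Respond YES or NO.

Convert to CNF:
  S -> T2 C | T3 A | T3 B | T3 T1
  A -> T0 B | a
  B -> T0 X4 | T2 X5 | c
  C -> d
  T0 -> b
  T1 -> a
  T2 -> d
  T3 -> c
  X4 -> T1 A
  X5 -> T1 T0

CYK fill:
  [0..0]={B,T3}  "c"  orig:{B}
  [1..1]={T0}  "b"  orig:{}
  [2..2]={A,T1}  "a"  orig:{A}
  [3..3]={T0}  "b"  orig:{}
  [0..1]=∅  "cb"
  [1..2]=∅  "ba"
  [2..3]={X5}  "ab"  orig:{}
  [0..2]=∅  "cba"
  [1..3]=∅  "bab"
  [0..3]=∅  "cbab"

S ∉ T[0,3] ⇒ NO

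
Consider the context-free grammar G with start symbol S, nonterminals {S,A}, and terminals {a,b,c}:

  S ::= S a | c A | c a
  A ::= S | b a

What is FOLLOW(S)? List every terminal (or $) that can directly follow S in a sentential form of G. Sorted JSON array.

Compute FIRST by fixpoint:
pass 1:
  A via A→b a: +{b}
  S via S→c A: +{c}
  S: {c}  A: {b}
pass 2:
  A via A→S: +{c}
  S: {c}  A: {b,c}
pass 3: — fixpoint
  S: {c}  A: {b,c}

Compute FOLLOW by fixpoint:
FOLLOW(S) := {$}
iter 1:
  S→S a: FOLLOW(S) ⊇ FIRST(a) = {a}; new: +{a}
  S→c A: FOLLOW(A) ⊇ FOLLOW(S) ⊇ {$,a}; new: +{$,a}
  FOLLOW[S]={$,a}  FOLLOW[A]={$,a}
iter 2: (stable)
  FOLLOW[S]={$,a}  FOLLOW[A]={$,a}

FOLLOW(S) = ["$", "a"]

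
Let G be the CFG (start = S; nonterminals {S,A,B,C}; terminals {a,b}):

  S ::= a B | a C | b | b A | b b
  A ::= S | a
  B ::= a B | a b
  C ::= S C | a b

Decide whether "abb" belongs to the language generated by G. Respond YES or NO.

CNF form of G:
  S -> T0 B | T0 C | T1 A | T1 T1 | b
  A -> T0 B | T0 C | T1 A | T1 T1 | a | b
  B -> T0 B | T0 T1
  C -> S C | T0 T1
  T0 -> a
  T1 -> b

CYK fill:
  [0..0]={A,T0}  "a"  orig:{A}
  [1..1]={A,S,T1}  "b"  orig:{A,S}
  [2..2]={A,S,T1}  "b"  orig:{A,S}
  [0..1]={B,C}  "ab"
  [1..2]={A,S}  "bb"
  [0..2]=∅  "abb"

S ∉ T[0,2] ⇒ NO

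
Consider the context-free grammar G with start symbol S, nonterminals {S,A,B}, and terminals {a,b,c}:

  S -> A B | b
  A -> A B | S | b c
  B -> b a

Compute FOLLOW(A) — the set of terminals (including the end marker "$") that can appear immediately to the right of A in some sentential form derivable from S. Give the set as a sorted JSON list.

Compute FIRST by fixpoint:
[1]
  A via A→b c: +{b}
  B via B→b a: +{b}
  S via S→A B: +{b}
  S: {b}  A: {b}  B: {b}
[2] — fixpoint
  S: {b}  A: {b}  B: {b}

FOLLOW iteration:
seed FOLLOW(S) with $
round 1:
  A→A B: FOLLOW(A) ⊇ FIRST(B) = {b}; new: +{b}
  A→A B: FOLLOW(B) ⊇ FOLLOW(A) ⊇ {b}; new: +{b}
  A→S: FOLLOW(S) ⊇ FOLLOW(A) ⊇ {b}; new: +{b}
  S→A B: FOLLOW(B) ⊇ FOLLOW(S) ⊇ {$,b}; new: +{$}
  FOLLOW[S]={$,b}  FOLLOW[A]={b}  FOLLOW[B]={$,b}
round 2: done
  FOLLOW[S]={$,b}  FOLLOW[A]={b}  FOLLOW[B]={$,b}

FOLLOW(A) = ["b"]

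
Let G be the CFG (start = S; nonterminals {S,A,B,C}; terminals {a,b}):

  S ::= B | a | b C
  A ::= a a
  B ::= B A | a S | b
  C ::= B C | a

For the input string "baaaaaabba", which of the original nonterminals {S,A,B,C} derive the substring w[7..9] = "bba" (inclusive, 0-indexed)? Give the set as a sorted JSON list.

CNF form of G:
  S -> B A | T0 S | T1 C | a | b
  A -> T0 T0
  B -> B A | T0 S | b
  C -> B C | a
  T0 -> a
  T1 -> b

CYK fill (cells [i..j] with 7 ≤ i ≤ j ≤ 9 only):
  [7..7]={B,S,T1}  "b"  orig:{B,S}
  [8..8]={B,S,T1}  "b"  orig:{B,S}
  [9..9]={C,S,T0}  "a"  orig:{C,S}
  [7..8]=∅  "bb"
  [8..9]={C,S}  "ba"
  [7..9]={C,S}  "bba"

Original NTs in T[7,9] deriving "bba": ["C", "S"]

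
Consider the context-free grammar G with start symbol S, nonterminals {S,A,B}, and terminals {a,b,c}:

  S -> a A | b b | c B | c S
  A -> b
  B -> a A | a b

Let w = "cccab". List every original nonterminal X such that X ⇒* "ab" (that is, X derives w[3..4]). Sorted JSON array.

CNF form of G:
  S -> T0 A | T1 T1 | T2 B | T2 S
  A -> b
  B -> T0 A | T0 T1
  T0 -> a
  T1 -> b
  T2 -> c

Fill CYK table bottom-up (cells [i..j] with 3 ≤ i ≤ j ≤ 4 only):
  cell(3,3) a: {T0}  orig:{}
  cell(4,4) b: {A,T1}  orig:{A}
  cell(3,4) ab: {B,S}

Original NTs in T[3,4] deriving "ab": ["B", "S"]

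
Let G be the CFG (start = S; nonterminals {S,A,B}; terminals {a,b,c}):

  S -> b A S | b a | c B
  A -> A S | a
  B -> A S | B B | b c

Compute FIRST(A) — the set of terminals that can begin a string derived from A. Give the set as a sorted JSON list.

FIRST sets, iterate to fixpoint:
iter 1:
  A via A→a: +{a}
  B via B→A S: +{a}
  B via B→b c: +{b}
  S via S→b A S: +{b}
  S via S→c B: +{c}
  FIRST[S]={b,c}  FIRST[A]={a}  FIRST[B]={a,b}
iter 2: (stable)
  FIRST[S]={b,c}  FIRST[A]={a}  FIRST[B]={a,b}

FIRST(A) = ["a"]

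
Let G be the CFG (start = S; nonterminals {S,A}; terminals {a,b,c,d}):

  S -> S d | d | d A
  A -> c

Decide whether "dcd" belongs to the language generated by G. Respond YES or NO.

Convert to CNF:
  S -> S T0 | T0 A | d
  A -> c
  T0 -> d

CYK fill:
  [0..0]={S,T0}  "d"  orig:{S}
  [1..1]={A}  "c"
  [2..2]={S,T0}  "d"  orig:{S}
  [0..1]={S}  "dc"
  [1..2]=∅  "cd"
  [0..2]={S}  "dcd"

S ∈ T[0,2] ⇒ YES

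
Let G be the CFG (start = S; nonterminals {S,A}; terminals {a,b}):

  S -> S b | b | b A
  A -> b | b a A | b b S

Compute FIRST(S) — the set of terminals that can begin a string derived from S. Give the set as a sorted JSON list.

FIRST sets, iterate to fixpoint:
iter 1:
  A via A→b: +{b}
  S via S→b: +{b}
  S: {b}  A: {b}
iter 2: done
  S: {b}  A: {b}

FIRST(S) = ["b"]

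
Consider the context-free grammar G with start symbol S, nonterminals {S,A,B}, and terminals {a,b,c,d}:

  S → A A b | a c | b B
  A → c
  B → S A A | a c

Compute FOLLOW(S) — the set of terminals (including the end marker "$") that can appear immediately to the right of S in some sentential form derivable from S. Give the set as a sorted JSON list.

FIRST iteration:
iter 1:
  A via A→c: +{c}
  B via B→a c: +{a}
  S via S→A A b: +{c}
  S via S→a c: +{a}
  S via S→b B: +{b}
  FIRST[S]={a,b,c}  FIRST[A]={c}  FIRST[B]={a}
iter 2:
  B via B→S A A: +{b,c}
  FIRST[S]={a,b,c}  FIRST[A]={c}  FIRST[B]={a,b,c}
iter 3: (no change)
  FIRST[S]={a,b,c}  FIRST[A]={c}  FIRST[B]={a,b,c}

FOLLOW iteration:
seed FOLLOW(S) with $
[1]
  B→S A A: FOLLOW(S) ⊇ FIRST(A) = {c}; new: +{c}
  B→S A A: FOLLOW(A) ⊇ FIRST(A) = {c}; new: +{c}
  S→A A b: FOLLOW(A) ⊇ FIRST(b) = {b}; new: +{b}
  S→b B: FOLLOW(B) ⊇ FOLLOW(S) ⊇ {$,c}; new: +{$,c}
  FOLLOW[S]={$,c}  FOLLOW[A]={b,c}  FOLLOW[B]={$,c}
[2]
  B→S A A: FOLLOW(A) ⊇ FOLLOW(B) ⊇ {$,c}; new: +{$}
  FOLLOW[S]={$,c}  FOLLOW[A]={$,b,c}  FOLLOW[B]={$,c}
[3] (no change)
  FOLLOW[S]={$,c}  FOLLOW[A]={$,b,c}  FOLLOW[B]={$,c}

FOLLOW(S) = ["$", "c"]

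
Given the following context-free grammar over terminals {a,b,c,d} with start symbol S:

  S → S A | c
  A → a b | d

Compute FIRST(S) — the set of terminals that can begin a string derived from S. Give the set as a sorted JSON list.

FIRST sets, iterate to fixpoint:
round 1:
  A via A→a b: +{a}
  A via A→d: +{d}
  S via S→c: +{c}
  S: {c}  A: {a,d}
round 2: (no change)
  S: {c}  A: {a,d}

FIRST(S) = ["c"]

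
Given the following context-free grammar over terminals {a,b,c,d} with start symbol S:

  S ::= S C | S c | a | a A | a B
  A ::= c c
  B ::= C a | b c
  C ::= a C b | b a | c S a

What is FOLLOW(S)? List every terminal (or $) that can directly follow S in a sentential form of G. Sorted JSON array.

FIRST sets, iterate to fixpoint:
pass 1:
  A via A→c c: +{c}
  B via B→b c: +{b}
  C via C→a C b: +{a}
  C via C→b a: +{b}
  C via C→c S a: +{c}
  S via S→a: +{a}
  FIRST[S]={a}  FIRST[A]={c}  FIRST[B]={b}  FIRST[C]={a,b,c}
pass 2:
  B via B→C a: +{a,c}
  FIRST[S]={a}  FIRST[A]={c}  FIRST[B]={a,b,c}  FIRST[C]={a,b,c}
pass 3: (no change)
  FIRST[S]={a}  FIRST[A]={c}  FIRST[B]={a,b,c}  FIRST[C]={a,b,c}

FOLLOW iteration:
FOLLOW(S) := {$}
[1]
  B→C a: FOLLOW(C) ⊇ FIRST(a) = {a}; new: +{a}
  C→a C b: FOLLOW(C) ⊇ FIRST(b) = {b}; new: +{b}
  C→c S a: FOLLOW(S) ⊇ FIRST(a) = {a}; new: +{a}
  S→S C: FOLLOW(S) ⊇ FIRST(C) = {a,b,c}; new: +{b,c}
  S→S C: FOLLOW(C) ⊇ FOLLOW(S) ⊇ {$,a,b,c}; new: +{$,c}
  S→a A: FOLLOW(A) ⊇ FOLLOW(S) ⊇ {$,a,b,c}; new: +{$,a,b,c}
  S→a B: FOLLOW(B) ⊇ FOLLOW(S) ⊇ {$,a,b,c}; new: +{$,a,b,c}
  FOLLOW[S]={$,a,b,c}  FOLLOW[A]={$,a,b,c}  FOLLOW[B]={$,a,b,c}  FOLLOW[C]={$,a,b,c}
[2] (stable)
  FOLLOW[S]={$,a,b,c}  FOLLOW[A]={$,a,b,c}  FOLLOW[B]={$,a,b,c}  FOLLOW[C]={$,a,b,c}

FOLLOW(S) = ["$", "a", "b", "c"]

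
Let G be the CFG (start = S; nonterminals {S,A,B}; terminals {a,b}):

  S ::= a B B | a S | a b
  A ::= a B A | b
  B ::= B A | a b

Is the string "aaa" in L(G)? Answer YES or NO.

Convert to CNF:
  S -> T0 S | T0 T1 | T0 X3
  A -> T0 X2 | b
  B -> B A | T0 T1
  T0 -> a
  T1 -> b
  X2 -> B A
  X3 -> B B

CYK table (by increasing span):
  [0..0]={T0}  "a"  orig:{}
  [1..1]={T0}  "a"  orig:{}
  [2..2]={T0}  "a"  orig:{}
  [0..1]=∅  "aa"
  [1..2]=∅  "aa"
  [0..2]=∅  "aaa"

S ∉ T[0,2] ⇒ NO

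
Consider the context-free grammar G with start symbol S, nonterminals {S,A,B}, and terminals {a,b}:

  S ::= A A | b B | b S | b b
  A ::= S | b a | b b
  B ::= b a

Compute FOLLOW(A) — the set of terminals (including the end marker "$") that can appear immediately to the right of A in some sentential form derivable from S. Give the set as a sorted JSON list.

FIRST iteration:
round 1:
  A via A→b a: +{b}
  B via B→b a: +{b}
  S via S→A A: +{b}
  S: {b}  A: {b}  B: {b}
round 2: (no change)
  S: {b}  A: {b}  B: {b}

FOLLOW iteration:
initialize: $ ∈ FOLLOW(S)
iter 1:
  S→A A: FOLLOW(A) ⊇ FIRST(A) = {b}; new: +{b}
  S→A A: FOLLOW(A) ⊇ FOLLOW(S) ⊇ {$}; new: +{$}
  S→b B: FOLLOW(B) ⊇ FOLLOW(S) ⊇ {$}; new: +{$}
  S: {$}  A: {$,b}  B: {$}
iter 2:
  A→S: FOLLOW(S) ⊇ FOLLOW(A) ⊇ {$,b}; new: +{b}
  S→b B: FOLLOW(B) ⊇ FOLLOW(S) ⊇ {$,b}; new: +{b}
  S: {$,b}  A: {$,b}  B: {$,b}
iter 3: (stable)
  S: {$,b}  A: {$,b}  B: {$,b}

FOLLOW(A) = ["$", "b"]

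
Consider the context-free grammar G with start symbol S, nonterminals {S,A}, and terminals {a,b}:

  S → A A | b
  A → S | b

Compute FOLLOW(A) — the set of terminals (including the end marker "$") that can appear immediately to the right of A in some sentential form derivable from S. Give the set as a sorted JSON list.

FIRST iteration:
pass 1:
  A via A→b: +{b}
  S via S→A A: +{b}
  S: {b}  A: {b}
pass 2: (no change)
  S: {b}  A: {b}

FOLLOW sets:
seed FOLLOW(S) with $
[1]
  S→A A: FOLLOW(A) ⊇ FIRST(A) = {b}; new: +{b}
  S→A A: FOLLOW(A) ⊇ FOLLOW(S) ⊇ {$}; new: +{$}
  FOLLOW(S)={$}  FOLLOW(A)={$,b}
[2]
  A→S: FOLLOW(S) ⊇ FOLLOW(A) ⊇ {$,b}; new: +{b}
  FOLLOW(S)={$,b}  FOLLOW(A)={$,b}
[3] done
  FOLLOW(S)={$,b}  FOLLOW(A)={$,b}

FOLLOW(A) = ["$", "b"]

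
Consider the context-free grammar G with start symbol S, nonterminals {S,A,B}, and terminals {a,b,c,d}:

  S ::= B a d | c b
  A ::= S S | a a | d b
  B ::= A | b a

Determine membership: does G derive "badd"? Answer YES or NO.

Convert to CNF:
  S -> B X4 | T3 T2
  A -> S S | T0 T0 | T1 T2
  B -> S S | T0 T0 | T1 T2 | T2 T0
  T0 -> a
  T1 -> d
  T2 -> b
  T3 -> c
  X4 -> T0 T1

CYK table (by increasing span):
  T[0,0] 'b' = {T2}  orig:{}
  T[1,1] 'a' = {T0}  orig:{}
  T[2,2] 'd' = {T1}  orig:{}
  T[3,3] 'd' = {T1}  orig:{}
  T[0,1] 'ba' = {B}
  T[1,2] 'ad' = {X4}  orig:{}
  T[2,3] 'dd' = ∅
  T[0,2] 'bad' = ∅
  T[1,3] 'add' = ∅
  T[0,3] 'badd' = ∅

S ∉ T[0,3] ⇒ NO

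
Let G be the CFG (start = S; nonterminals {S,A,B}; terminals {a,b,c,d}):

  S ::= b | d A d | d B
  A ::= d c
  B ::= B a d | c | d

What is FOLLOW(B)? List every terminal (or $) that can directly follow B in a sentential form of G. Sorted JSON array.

Compute FIRST by fixpoint:
round 1:
  A via A→d c: +{d}
  B via B→c: +{c}
  B via B→d: +{d}
  S via S→b: +{b}
  S via S→d A d: +{d}
  S: {b,d}  A: {d}  B: {c,d}
round 2: (no change)
  S: {b,d}  A: {d}  B: {c,d}

FOLLOW sets:
FOLLOW(S) := {$}
[1]
  B→B a d: FOLLOW(B) ⊇ FIRST(a) = {a}; new: +{a}
  S→d A d: FOLLOW(A) ⊇ FIRST(d) = {d}; new: +{d}
  S→d B: FOLLOW(B) ⊇ FOLLOW(S) ⊇ {$}; new: +{$}
  FOLLOW(S)={$}  FOLLOW(A)={d}  FOLLOW(B)={$,a}
[2] (no change)
  FOLLOW(S)={$}  FOLLOW(A)={d}  FOLLOW(B)={$,a}

FOLLOW(B) = ["$", "a"]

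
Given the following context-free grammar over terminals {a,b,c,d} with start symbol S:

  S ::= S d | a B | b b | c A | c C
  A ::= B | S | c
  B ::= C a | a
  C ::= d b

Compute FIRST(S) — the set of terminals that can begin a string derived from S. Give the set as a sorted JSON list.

FIRST iteration:
round 1:
  A via A→c: +{c}
  B via B→a: +{a}
  C via C→d b: +{d}
  S via S→a B: +{a}
  S via S→b b: +{b}
  S via S→c A: +{c}
  FIRST(S)={a,b,c}  FIRST(A)={c}  FIRST(B)={a}  FIRST(C)={d}
round 2:
  A via A→B: +{a}
  A via A→S: +{b}
  B via B→C a: +{d}
  FIRST(S)={a,b,c}  FIRST(A)={a,b,c}  FIRST(B)={a,d}  FIRST(C)={d}
round 3:
  A via A→B: +{d}
  FIRST(S)={a,b,c}  FIRST(A)={a,b,c,d}  FIRST(B)={a,d}  FIRST(C)={d}
round 4: (no change)
  FIRST(S)={a,b,c}  FIRST(A)={a,b,c,d}  FIRST(B)={a,d}  FIRST(C)={d}

FIRST(S) = ["a", "b", "c"]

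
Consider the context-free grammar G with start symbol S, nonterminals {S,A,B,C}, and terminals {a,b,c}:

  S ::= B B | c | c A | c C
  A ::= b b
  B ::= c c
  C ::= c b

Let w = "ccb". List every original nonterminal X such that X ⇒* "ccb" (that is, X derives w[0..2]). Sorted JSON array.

CNF form of G:
  S -> B B | T1 A | T1 C | c
  A -> T0 T0
  B -> T1 T1
  C -> T1 T0
  T0 -> b
  T1 -> c

Fill CYK table bottom-up — only the sub-triangle for w[0..2]:
  cell(0,0) c: {S,T1}  orig:{S}
  cell(1,1) c: {S,T1}  orig:{S}
  cell(2,2) b: {T0}  orig:{}
  cell(0,1) cc: {B}
  cell(1,2) cb: {C}
  cell(0,2) ccb: {S}

Original NTs in T[0,2] deriving "ccb": ["S"]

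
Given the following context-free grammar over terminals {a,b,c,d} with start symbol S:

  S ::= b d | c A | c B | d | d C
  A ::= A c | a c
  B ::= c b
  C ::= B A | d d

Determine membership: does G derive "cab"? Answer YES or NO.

CNF form of G:
  S -> T0 A | T0 B | T2 T3 | T3 C | d
  A -> A T0 | T1 T0
  B -> T0 T2
  C -> B A | T3 T3
  T0 -> c
  T1 -> a
  T2 -> b
  T3 -> d

CYK table (by increasing span):
  cell(0,0) c: {T0}  orig:{}
  cell(1,1) a: {T1}  orig:{}
  cell(2,2) b: {T2}  orig:{}
  cell(0,1) ca: ∅
  cell(1,2) ab: ∅
  cell(0,2) cab: ∅

S ∉ T[0,2] ⇒ NO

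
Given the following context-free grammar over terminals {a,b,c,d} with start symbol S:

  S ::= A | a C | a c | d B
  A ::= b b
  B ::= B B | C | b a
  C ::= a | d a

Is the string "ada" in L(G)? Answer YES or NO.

Convert to CNF:
  S -> T0 T0 | T1 C | T1 T3 | T2 B
  A -> T0 T0
  B -> B B | T0 T1 | T2 T1 | a
  C -> T2 T1 | a
  T0 -> b
  T1 -> a
  T2 -> d
  T3 -> c

CYK fill:
  cell(0,0) a: {B,C,T1}  orig:{B,C}
  cell(1,1) d: {T2}  orig:{}
  cell(2,2) a: {B,C,T1}  orig:{B,C}
  cell(0,1) ad: ∅
  cell(1,2) da: {B,C,S}
  cell(0,2) ada: {B,S}

S ∈ T[0,2] ⇒ YES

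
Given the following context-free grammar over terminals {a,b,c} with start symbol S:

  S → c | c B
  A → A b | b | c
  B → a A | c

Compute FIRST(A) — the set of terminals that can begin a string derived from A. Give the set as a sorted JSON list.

Compute FIRST by fixpoint:
iter 1:
  A via A→b: +{b}
  A via A→c: +{c}
  B via B→a A: +{a}
  B via B→c: +{c}
  S via S→c: +{c}
  FIRST[S]={c}  FIRST[A]={b,c}  FIRST[B]={a,c}
iter 2: (no change)
  FIRST[S]={c}  FIRST[A]={b,c}  FIRST[B]={a,c}

FIRST(A) = ["b", "c"]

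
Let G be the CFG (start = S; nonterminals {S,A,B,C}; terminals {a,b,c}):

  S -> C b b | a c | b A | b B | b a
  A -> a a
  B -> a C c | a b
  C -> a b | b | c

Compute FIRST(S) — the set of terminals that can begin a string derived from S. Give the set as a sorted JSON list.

FIRST sets, iterate to fixpoint:
[1]
  A via A→a a: +{a}
  B via B→a C c: +{a}
  C via C→a b: +{a}
  C via C→b: +{b}
  C via C→c: +{c}
  S via S→C b b: +{a,b,c}
  S: {a,b,c}  A: {a}  B: {a}  C: {a,b,c}
[2] — fixpoint
  S: {a,b,c}  A: {a}  B: {a}  C: {a,b,c}

FIRST(S) = ["a", "b", "c"]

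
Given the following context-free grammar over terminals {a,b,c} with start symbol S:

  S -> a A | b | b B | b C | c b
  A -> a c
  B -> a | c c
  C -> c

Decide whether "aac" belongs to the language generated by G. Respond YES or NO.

Convert to CNF:
  S -> T0 A | T1 T2 | T2 B | T2 C | b
  A -> T0 T1
  B -> T1 T1 | a
  C -> c
  T0 -> a
  T1 -> c
  T2 -> b

CYK table (by increasing span):
  [0..0]={B,T0}  "a"  orig:{B}
  [1..1]={B,T0}  "a"  orig:{B}
  [2..2]={C,T1}  "c"  orig:{C}
  [0..1]=∅  "aa"
  [1..2]={A}  "ac"
  [0..2]={S}  "aac"

S ∈ T[0,2] ⇒ YES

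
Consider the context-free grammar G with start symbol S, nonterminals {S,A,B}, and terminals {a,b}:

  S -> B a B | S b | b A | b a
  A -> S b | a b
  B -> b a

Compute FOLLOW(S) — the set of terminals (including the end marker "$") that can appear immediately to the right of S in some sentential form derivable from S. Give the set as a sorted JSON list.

FIRST iteration:
iter 1:
  A via A→a b: +{a}
  B via B→b a: +{b}
  S via S→B a B: +{b}
  S: {b}  A: {a}  B: {b}
iter 2:
  A via A→S b: +{b}
  S: {b}  A: {a,b}  B: {b}
iter 3: done
  S: {b}  A: {a,b}  B: {b}

FOLLOW iteration:
FOLLOW(S) := {$}
round 1:
  A→S b: FOLLOW(S) ⊇ FIRST(b) = {b}; new: +{b}
  S→B a B: FOLLOW(B) ⊇ FIRST(a) = {a}; new: +{a}
  S→B a B: FOLLOW(B) ⊇ FOLLOW(S) ⊇ {$,b}; new: +{$,b}
  S→b A: FOLLOW(A) ⊇ FOLLOW(S) ⊇ {$,b}; new: +{$,b}
  FOLLOW[S]={$,b}  FOLLOW[A]={$,b}  FOLLOW[B]={$,a,b}
round 2: done
  FOLLOW[S]={$,b}  FOLLOW[A]={$,b}  FOLLOW[B]={$,a,b}

FOLLOW(S) = ["$", "b"]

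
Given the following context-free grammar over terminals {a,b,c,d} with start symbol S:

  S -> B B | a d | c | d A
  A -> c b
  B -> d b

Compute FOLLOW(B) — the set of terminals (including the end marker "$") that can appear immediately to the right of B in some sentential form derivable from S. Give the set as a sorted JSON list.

Compute FIRST by fixpoint:
round 1:
  A via A→c b: +{c}
  B via B→d b: +{d}
  S via S→B B: +{d}
  S via S→a d: +{a}
  S via S→c: +{c}
  FIRST(S)={a,c,d}  FIRST(A)={c}  FIRST(B)={d}
round 2: (no change)
  FIRST(S)={a,c,d}  FIRST(A)={c}  FIRST(B)={d}

FOLLOW iteration:
seed FOLLOW(S) with $
pass 1:
  S→B B: FOLLOW(B) ⊇ FIRST(B) = {d}; new: +{d}
  S→B B: FOLLOW(B) ⊇ FOLLOW(S) ⊇ {$}; new: +{$}
  S→d A: FOLLOW(A) ⊇ FOLLOW(S) ⊇ {$}; new: +{$}
  FOLLOW(S)={$}  FOLLOW(A)={$}  FOLLOW(B)={$,d}
pass 2: — fixpoint
  FOLLOW(S)={$}  FOLLOW(A)={$}  FOLLOW(B)={$,d}

FOLLOW(B) = ["$", "d"]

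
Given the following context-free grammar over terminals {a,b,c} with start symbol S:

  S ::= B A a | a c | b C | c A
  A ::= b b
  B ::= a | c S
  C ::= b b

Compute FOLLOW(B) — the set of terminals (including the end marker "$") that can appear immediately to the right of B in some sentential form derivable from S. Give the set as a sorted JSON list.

FIRST iteration:
[1]
  A via A→b b: +{b}
  B via B→a: +{a}
  B via B→c S: +{c}
  C via C→b b: +{b}
  S via S→B A a: +{a,c}
  S via S→b C: +{b}
  S: {a,b,c}  A: {b}  B: {a,c}  C: {b}
[2] (stable)
  S: {a,b,c}  A: {b}  B: {a,c}  C: {b}

Compute FOLLOW by fixpoint:
seed FOLLOW(S) with $
[1]
  S→B A a: FOLLOW(B) ⊇ FIRST(A) = {b}; new: +{b}
  S→B A a: FOLLOW(A) ⊇ FIRST(a) = {a}; new: +{a}
  S→b C: FOLLOW(C) ⊇ FOLLOW(S) ⊇ {$}; new: +{$}
  S→c A: FOLLOW(A) ⊇ FOLLOW(S) ⊇ {$}; new: +{$}
  S: {$}  A: {$,a}  B: {b}  C: {$}
[2]
  B→c S: FOLLOW(S) ⊇ FOLLOW(B) ⊇ {b}; new: +{b}
  S→b C: FOLLOW(C) ⊇ FOLLOW(S) ⊇ {$,b}; new: +{b}
  S→c A: FOLLOW(A) ⊇ FOLLOW(S) ⊇ {$,b}; new: +{b}
  S: {$,b}  A: {$,a,b}  B: {b}  C: {$,b}
[3] (no change)
  S: {$,b}  A: {$,a,b}  B: {b}  C: {$,b}

FOLLOW(B) = ["b"]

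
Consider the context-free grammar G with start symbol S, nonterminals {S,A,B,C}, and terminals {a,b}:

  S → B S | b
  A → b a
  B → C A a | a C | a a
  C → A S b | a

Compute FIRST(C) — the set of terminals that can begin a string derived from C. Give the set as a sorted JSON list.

Compute FIRST by fixpoint:
[1]
  A via A→b a: +{b}
  B via B→a C: +{a}
  C via C→A S b: +{b}
  C via C→a: +{a}
  S via S→B S: +{a}
  S via S→b: +{b}
  FIRST[S]={a,b}  FIRST[A]={b}  FIRST[B]={a}  FIRST[C]={a,b}
[2]
  B via B→C A a: +{b}
  FIRST[S]={a,b}  FIRST[A]={b}  FIRST[B]={a,b}  FIRST[C]={a,b}
[3] (stable)
  FIRST[S]={a,b}  FIRST[A]={b}  FIRST[B]={a,b}  FIRST[C]={a,b}

FIRST(C) = ["a", "b"]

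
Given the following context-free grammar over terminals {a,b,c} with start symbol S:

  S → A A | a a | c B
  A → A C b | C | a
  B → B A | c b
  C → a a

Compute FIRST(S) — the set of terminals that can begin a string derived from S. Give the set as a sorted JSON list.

FIRST sets, iterate to fixpoint:
round 1:
  A via A→a: +{a}
  B via B→c b: +{c}
  C via C→a a: +{a}
  S via S→A A: +{a}
  S via S→c B: +{c}
  S: {a,c}  A: {a}  B: {c}  C: {a}
round 2: (no change)
  S: {a,c}  A: {a}  B: {c}  C: {a}

FIRST(S) = ["a", "c"]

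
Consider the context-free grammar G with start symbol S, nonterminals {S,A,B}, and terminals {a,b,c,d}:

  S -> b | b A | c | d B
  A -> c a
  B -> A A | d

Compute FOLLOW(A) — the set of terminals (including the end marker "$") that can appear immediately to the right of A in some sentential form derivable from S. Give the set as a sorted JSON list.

FIRST iteration:
pass 1:
  A via A→c a: +{c}
  B via B→A A: +{c}
  B via B→d: +{d}
  S via S→b: +{b}
  S via S→c: +{c}
  S via S→d B: +{d}
  S: {b,c,d}  A: {c}  B: {c,d}
pass 2: — fixpoint
  S: {b,c,d}  A: {c}  B: {c,d}

Compute FOLLOW by fixpoint:
FOLLOW(S) := {$}
round 1:
  B→A A: FOLLOW(A) ⊇ FIRST(A) = {c}; new: +{c}
  S→b A: FOLLOW(A) ⊇ FOLLOW(S) ⊇ {$}; new: +{$}
  S→d B: FOLLOW(B) ⊇ FOLLOW(S) ⊇ {$}; new: +{$}
  FOLLOW[S]={$}  FOLLOW[A]={$,c}  FOLLOW[B]={$}
round 2: — fixpoint
  FOLLOW[S]={$}  FOLLOW[A]={$,c}  FOLLOW[B]={$}

FOLLOW(A) = ["$", "c"]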